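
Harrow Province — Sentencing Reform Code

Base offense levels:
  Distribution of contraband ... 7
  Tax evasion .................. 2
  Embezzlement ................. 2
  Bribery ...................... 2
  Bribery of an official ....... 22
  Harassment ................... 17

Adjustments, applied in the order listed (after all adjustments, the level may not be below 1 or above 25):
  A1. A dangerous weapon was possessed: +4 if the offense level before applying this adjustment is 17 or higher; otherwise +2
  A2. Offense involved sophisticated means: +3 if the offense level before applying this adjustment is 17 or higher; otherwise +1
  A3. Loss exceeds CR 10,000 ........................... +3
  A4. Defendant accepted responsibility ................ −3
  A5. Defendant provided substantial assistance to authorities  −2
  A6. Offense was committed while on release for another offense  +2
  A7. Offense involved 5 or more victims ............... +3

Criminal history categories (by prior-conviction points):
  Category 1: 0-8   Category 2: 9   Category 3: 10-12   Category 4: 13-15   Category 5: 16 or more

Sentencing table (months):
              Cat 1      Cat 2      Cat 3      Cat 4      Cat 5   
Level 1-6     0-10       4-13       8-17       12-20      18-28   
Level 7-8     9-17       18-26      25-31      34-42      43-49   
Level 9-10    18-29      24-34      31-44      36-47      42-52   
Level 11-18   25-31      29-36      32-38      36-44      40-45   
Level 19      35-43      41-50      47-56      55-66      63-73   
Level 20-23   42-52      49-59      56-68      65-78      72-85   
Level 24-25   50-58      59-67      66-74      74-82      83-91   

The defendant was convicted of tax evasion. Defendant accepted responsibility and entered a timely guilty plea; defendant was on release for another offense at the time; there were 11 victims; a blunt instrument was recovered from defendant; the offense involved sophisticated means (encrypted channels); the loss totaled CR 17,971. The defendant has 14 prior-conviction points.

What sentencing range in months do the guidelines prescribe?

Base offense level for tax evasion: 2.
A1 applies (level before this adjustment is 2 < 17, so +2): 2 + 2 = 4.
A2 applies (level before this adjustment is 4 < 17, so +1): 4 + 1 = 5.
A3 applies: 5 + 3 = 8.
A4 applies: 8 − 3 = 5.
A5 does not apply.
A6 applies: 5 + 2 = 7.
A7 applies: 7 + 3 = 10.
Final offense level: 10.
Criminal history: 14 prior points → Category 4 (13-15).
Level 10 falls in the 9-10 band.
Grid: Level 9-10 × Category 4 = 36-47 months.

36-47 months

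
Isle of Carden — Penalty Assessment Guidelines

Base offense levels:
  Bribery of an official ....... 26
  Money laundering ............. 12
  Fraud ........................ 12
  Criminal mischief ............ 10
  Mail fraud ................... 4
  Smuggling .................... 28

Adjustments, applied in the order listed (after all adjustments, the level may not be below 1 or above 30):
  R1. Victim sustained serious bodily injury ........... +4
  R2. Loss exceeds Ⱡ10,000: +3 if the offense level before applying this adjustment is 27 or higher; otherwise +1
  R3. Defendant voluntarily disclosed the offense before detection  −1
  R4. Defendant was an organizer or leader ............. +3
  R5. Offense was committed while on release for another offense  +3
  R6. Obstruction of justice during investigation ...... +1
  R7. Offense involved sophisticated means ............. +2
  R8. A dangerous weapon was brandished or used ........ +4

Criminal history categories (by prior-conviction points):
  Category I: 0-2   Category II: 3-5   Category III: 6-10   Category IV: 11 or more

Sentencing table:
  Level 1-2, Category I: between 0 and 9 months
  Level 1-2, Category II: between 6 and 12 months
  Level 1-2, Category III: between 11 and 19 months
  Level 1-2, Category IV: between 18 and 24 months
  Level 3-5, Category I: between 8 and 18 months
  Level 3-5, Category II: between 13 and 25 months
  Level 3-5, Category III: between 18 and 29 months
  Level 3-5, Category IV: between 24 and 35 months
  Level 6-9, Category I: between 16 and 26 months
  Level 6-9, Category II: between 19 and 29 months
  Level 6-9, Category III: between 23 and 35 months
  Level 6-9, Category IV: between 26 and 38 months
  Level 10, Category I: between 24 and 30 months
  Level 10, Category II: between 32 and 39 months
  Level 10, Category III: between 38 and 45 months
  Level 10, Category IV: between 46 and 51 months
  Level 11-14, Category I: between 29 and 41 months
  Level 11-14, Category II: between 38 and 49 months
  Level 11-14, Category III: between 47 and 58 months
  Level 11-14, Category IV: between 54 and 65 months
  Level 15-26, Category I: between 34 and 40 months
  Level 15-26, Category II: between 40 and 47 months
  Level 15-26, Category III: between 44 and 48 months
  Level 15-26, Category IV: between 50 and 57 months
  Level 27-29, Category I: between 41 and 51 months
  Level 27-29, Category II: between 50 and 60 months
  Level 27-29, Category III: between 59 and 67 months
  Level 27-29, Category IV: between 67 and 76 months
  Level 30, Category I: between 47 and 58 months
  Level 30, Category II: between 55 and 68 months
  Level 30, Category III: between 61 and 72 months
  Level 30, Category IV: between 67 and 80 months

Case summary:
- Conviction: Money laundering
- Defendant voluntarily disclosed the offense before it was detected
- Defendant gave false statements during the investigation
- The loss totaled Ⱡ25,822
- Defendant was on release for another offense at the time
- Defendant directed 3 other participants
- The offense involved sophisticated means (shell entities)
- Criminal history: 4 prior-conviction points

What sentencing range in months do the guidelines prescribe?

Base offense level for money laundering: 12.
R1 does not apply.
R2 applies (level before this adjustment is 12 < 27, so +1): 12 + 1 = 13.
R3 applies: 13 − 1 = 12.
R4 applies: 12 + 3 = 15.
R5 applies: 15 + 3 = 18.
R6 applies: 18 + 1 = 19.
R7 applies: 19 + 2 = 21.
R8 does not apply.
Final offense level: 21.
Criminal history: 4 prior points → Category II (3-5).
Level 21 falls in the 15-26 band.
Grid: Level 15-26 × Category II = 40-47 months.

40-47 months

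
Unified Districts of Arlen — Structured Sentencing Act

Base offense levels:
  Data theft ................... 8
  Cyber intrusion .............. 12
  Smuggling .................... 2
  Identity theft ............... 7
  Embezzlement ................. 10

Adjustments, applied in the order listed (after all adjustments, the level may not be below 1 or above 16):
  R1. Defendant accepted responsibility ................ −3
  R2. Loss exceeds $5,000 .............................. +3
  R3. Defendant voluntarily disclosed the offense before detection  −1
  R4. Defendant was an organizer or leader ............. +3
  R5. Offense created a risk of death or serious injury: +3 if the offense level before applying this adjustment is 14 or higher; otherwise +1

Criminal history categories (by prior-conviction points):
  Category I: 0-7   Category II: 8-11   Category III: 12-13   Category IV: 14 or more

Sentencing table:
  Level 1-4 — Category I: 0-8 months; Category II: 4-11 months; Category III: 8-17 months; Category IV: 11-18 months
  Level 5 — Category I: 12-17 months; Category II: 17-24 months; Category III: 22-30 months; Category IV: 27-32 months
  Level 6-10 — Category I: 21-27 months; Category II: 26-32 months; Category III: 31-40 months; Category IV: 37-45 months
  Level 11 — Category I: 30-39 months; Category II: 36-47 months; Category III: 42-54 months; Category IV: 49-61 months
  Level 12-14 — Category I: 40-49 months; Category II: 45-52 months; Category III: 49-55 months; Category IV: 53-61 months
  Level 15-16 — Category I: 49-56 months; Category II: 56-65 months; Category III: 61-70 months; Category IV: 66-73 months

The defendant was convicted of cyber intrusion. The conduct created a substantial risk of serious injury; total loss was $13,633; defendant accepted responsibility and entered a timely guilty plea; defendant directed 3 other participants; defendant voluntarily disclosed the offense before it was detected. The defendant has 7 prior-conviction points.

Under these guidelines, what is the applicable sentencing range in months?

49-56 months

Base offense level for cyber intrusion: 12.
R1 applies: 12 − 3 = 9.
R2 applies: 9 + 3 = 12.
R3 applies: 12 − 1 = 11.
R4 applies: 11 + 3 = 14.
R5 applies (level before this adjustment is 14 ≥ 14, so +3): 14 + 3 = 17.
Level 17 exceeds the maximum of 16; capped at 16.
Final offense level: 16.
Criminal history: 7 prior points → Category I (0-7).
Level 16 falls in the 15-16 band.
Grid: Level 15-16 × Category I = 49-56 months.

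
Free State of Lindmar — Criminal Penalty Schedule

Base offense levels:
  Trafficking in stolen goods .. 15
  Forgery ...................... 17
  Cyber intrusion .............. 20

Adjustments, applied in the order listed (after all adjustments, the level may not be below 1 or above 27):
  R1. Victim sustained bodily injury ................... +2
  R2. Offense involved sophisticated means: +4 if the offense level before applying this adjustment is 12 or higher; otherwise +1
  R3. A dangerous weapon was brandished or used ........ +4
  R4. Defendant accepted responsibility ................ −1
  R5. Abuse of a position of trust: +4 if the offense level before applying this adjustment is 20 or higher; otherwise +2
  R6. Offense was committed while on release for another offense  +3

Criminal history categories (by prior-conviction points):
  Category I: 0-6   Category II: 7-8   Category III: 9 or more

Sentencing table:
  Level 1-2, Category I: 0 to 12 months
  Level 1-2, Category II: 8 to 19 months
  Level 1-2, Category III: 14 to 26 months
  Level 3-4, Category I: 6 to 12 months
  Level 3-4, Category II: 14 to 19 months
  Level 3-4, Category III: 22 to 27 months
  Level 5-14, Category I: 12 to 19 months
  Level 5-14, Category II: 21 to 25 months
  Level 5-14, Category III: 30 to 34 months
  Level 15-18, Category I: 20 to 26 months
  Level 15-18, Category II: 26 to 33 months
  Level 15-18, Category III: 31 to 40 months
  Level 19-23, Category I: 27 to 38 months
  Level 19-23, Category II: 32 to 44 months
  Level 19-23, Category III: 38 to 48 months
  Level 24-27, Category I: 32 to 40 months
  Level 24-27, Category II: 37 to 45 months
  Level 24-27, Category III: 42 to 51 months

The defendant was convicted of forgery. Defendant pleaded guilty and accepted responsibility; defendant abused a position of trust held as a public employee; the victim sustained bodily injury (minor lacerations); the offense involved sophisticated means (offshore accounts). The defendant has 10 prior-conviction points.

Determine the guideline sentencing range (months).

Base offense level for forgery: 17.
R1 applies: 17 + 2 = 19.
R2 applies (level before this adjustment is 19 ≥ 12, so +4): 19 + 4 = 23.
R3 does not apply.
R4 applies: 23 − 1 = 22.
R5 applies (level before this adjustment is 22 ≥ 20, so +4): 22 + 4 = 26.
R6 does not apply.
Final offense level: 26.
Criminal history: 10 prior points → Category III (9+).
Level 26 falls in the 24-27 band.
Grid: Level 24-27 × Category III = 42-51 months.

42-51 months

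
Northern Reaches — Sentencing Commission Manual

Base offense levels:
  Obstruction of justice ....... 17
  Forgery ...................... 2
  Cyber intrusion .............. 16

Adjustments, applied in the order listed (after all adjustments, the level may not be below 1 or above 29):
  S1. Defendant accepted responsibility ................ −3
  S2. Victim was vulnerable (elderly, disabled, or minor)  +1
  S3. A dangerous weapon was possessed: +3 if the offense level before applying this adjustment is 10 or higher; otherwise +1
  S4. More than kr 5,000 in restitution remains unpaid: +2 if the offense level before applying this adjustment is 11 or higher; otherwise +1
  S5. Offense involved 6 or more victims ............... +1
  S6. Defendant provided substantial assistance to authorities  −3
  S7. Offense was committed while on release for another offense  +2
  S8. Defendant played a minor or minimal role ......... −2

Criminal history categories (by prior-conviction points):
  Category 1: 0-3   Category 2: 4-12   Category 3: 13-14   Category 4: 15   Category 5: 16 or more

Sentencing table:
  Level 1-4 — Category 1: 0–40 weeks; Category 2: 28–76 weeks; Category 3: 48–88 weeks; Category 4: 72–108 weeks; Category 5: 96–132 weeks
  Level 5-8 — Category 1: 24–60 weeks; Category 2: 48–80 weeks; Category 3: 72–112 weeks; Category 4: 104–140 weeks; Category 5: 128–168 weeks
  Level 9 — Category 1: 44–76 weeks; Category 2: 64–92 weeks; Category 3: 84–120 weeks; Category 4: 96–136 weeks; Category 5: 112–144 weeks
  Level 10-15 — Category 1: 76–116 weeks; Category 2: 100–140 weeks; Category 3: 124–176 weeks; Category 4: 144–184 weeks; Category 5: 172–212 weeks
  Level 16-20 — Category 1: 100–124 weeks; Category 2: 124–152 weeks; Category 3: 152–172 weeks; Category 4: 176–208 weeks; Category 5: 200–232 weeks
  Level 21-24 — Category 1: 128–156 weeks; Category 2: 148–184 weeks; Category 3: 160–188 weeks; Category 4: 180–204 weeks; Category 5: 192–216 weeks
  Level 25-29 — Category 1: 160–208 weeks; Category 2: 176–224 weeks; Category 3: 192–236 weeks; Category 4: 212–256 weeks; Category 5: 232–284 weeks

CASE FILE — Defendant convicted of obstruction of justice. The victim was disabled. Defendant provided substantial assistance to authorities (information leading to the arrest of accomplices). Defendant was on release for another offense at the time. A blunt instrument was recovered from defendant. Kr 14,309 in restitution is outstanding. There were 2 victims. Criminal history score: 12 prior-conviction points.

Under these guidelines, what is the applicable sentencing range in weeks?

148-184 weeks

Base offense level for obstruction of justice: 17.
S2 applies: 17 + 1 = 18.
S3 applies (level before this adjustment is 18 ≥ 10, so +3): 18 + 3 = 21.
S4 applies (level before this adjustment is 21 ≥ 11, so +2): 21 + 2 = 23.
S6 applies: 23 − 3 = 20.
S7 applies: 20 + 2 = 22.
S8 does not apply.
Final offense level: 22.
Criminal history: 12 prior points → Category 2 (4-12).
Level 22 falls in the 21-24 band.
Grid: Level 21-24 × Category 2 = 148-184 weeks.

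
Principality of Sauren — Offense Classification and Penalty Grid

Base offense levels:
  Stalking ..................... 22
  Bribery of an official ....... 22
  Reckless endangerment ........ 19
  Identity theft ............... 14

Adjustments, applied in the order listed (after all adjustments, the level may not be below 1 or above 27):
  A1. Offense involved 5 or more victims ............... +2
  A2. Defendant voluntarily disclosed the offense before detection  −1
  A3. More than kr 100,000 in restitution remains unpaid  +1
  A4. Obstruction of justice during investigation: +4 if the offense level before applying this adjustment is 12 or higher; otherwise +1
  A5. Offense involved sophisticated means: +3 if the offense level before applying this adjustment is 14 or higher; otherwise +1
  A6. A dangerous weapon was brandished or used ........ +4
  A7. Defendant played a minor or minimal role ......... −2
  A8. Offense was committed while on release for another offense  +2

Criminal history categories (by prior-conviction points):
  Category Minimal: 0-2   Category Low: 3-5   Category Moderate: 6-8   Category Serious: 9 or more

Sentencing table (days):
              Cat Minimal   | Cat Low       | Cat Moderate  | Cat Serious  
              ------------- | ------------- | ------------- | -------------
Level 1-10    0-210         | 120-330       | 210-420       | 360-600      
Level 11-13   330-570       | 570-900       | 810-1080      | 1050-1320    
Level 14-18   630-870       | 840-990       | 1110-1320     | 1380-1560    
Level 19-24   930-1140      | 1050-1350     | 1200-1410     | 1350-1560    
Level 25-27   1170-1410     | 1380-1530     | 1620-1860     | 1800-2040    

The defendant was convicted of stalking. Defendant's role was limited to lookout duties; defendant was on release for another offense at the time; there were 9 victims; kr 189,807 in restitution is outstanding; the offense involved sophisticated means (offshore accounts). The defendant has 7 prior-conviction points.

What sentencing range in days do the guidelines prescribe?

1620-1860 days

Base offense level for stalking: 22.
A1 applies: 22 + 2 = 24.
A2 does not apply.
A3 applies: 24 + 1 = 25.
A5 applies (level before this adjustment is 25 ≥ 14, so +3): 25 + 3 = 28.
A7 applies: 28 − 2 = 26.
A8 applies: 26 + 2 = 28.
Level 28 exceeds the maximum of 27; capped at 27.
Final offense level: 27.
Criminal history: 7 prior points → Category Moderate (6-8).
Level 27 falls in the 25-27 band.
Grid: Level 25-27 × Category Moderate = 1620-1860 days.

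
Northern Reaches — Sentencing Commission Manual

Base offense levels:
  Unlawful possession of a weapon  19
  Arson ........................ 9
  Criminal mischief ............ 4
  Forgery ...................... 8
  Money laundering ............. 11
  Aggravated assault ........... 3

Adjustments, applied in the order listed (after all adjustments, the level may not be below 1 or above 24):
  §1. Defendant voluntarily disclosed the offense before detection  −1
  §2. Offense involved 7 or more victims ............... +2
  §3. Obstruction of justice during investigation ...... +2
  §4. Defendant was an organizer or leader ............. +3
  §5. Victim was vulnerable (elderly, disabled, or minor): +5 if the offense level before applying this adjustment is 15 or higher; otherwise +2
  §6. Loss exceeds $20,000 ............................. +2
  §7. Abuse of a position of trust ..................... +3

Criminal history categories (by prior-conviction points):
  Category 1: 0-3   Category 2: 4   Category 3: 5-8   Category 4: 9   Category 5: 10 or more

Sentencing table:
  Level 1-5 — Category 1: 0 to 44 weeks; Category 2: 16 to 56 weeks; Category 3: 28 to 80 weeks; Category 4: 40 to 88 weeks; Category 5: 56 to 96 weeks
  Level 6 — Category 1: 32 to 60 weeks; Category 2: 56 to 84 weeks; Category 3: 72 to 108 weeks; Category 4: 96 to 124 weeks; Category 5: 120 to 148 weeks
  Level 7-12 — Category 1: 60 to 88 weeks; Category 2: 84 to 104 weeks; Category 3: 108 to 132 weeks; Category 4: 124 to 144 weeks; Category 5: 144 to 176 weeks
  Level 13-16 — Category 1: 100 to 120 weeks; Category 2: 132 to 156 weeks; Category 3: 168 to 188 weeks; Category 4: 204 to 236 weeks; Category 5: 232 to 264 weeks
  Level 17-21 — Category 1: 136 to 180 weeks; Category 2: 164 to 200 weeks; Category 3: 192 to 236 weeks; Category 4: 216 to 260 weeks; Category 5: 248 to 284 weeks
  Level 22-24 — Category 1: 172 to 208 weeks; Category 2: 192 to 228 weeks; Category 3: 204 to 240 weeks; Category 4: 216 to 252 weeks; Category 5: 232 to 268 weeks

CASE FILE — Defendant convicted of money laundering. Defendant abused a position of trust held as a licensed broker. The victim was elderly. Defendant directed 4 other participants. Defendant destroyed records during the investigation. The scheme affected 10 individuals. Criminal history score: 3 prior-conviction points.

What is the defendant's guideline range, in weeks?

Base offense level for money laundering: 11.
§2 applies: 11 + 2 = 13.
§3 applies: 13 + 2 = 15.
§4 applies: 15 + 3 = 18.
§5 applies (level before this adjustment is 18 ≥ 15, so +5): 18 + 5 = 23.
§7 applies: 23 + 3 = 26.
Level 26 exceeds the maximum of 24; capped at 24.
Final offense level: 24.
Criminal history: 3 prior points → Category 1 (0-3).
Level 24 falls in the 22-24 band.
Grid: Level 22-24 × Category 1 = 172-208 weeks.

172-208 weeks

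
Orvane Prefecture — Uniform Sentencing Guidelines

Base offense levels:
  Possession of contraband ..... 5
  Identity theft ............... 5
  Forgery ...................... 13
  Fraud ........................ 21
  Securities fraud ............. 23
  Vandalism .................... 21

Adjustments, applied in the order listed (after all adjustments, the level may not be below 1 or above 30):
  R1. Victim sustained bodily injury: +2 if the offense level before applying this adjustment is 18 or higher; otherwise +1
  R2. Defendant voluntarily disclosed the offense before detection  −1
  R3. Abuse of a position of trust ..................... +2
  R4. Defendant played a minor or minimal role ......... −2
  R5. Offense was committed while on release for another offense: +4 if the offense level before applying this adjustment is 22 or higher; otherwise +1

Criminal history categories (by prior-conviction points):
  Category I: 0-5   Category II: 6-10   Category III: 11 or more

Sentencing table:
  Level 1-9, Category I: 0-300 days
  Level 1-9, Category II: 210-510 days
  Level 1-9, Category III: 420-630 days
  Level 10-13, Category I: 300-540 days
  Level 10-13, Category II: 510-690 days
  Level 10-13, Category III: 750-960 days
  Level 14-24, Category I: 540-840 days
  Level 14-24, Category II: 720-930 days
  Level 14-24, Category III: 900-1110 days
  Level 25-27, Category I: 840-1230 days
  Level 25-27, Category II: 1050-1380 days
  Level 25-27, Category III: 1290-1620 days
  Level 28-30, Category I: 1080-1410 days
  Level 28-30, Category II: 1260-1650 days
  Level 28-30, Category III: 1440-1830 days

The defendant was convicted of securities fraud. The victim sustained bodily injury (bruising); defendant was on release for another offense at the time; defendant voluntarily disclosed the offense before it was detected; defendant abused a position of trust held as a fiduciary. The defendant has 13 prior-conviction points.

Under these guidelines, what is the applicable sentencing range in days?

1440-1830 days

Base offense level for securities fraud: 23.
R1 applies (level before this adjustment is 23 ≥ 18, so +2): 23 + 2 = 25.
R2 applies: 25 − 1 = 24.
R3 applies: 24 + 2 = 26.
R4 does not apply.
R5 applies (level before this adjustment is 26 ≥ 22, so +4): 26 + 4 = 30.
Final offense level: 30.
Criminal history: 13 prior points → Category III (11+).
Level 30 falls in the 28-30 band.
Grid: Level 28-30 × Category III = 1440-1830 days.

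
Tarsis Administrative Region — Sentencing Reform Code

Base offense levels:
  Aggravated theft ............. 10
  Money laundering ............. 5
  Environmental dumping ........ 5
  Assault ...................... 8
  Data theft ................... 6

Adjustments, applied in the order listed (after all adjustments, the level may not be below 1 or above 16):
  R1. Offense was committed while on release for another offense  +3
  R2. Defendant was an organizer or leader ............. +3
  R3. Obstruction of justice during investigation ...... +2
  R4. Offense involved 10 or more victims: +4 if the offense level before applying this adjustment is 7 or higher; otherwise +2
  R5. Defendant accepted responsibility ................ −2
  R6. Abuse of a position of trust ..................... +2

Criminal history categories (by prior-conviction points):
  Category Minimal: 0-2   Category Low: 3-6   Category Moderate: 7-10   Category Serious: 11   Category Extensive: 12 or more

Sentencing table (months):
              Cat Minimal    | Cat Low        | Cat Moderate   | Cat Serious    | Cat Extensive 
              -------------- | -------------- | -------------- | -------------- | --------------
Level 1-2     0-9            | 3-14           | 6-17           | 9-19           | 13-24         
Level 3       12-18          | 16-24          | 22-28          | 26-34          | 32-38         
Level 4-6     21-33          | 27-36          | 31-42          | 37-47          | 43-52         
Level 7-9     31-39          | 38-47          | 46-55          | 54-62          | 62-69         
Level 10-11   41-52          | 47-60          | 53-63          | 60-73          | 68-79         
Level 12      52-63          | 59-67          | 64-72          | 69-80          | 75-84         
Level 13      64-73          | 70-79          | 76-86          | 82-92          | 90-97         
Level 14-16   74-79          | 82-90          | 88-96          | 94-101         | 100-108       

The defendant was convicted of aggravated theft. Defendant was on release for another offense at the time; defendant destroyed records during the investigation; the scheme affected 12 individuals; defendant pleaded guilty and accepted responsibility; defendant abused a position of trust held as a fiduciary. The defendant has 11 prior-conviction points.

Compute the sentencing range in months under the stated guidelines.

Base offense level for aggravated theft: 10.
R1 applies: 10 + 3 = 13.
R2 does not apply.
R3 applies: 13 + 2 = 15.
R4 applies (level before this adjustment is 15 ≥ 7, so +4): 15 + 4 = 19.
R5 applies: 19 − 2 = 17.
R6 applies: 17 + 2 = 19.
Level 19 exceeds the maximum of 16; capped at 16.
Final offense level: 16.
Criminal history: 11 prior points → Category Serious (11).
Level 16 falls in the 14-16 band.
Grid: Level 14-16 × Category Serious = 94-101 months.

94-101 months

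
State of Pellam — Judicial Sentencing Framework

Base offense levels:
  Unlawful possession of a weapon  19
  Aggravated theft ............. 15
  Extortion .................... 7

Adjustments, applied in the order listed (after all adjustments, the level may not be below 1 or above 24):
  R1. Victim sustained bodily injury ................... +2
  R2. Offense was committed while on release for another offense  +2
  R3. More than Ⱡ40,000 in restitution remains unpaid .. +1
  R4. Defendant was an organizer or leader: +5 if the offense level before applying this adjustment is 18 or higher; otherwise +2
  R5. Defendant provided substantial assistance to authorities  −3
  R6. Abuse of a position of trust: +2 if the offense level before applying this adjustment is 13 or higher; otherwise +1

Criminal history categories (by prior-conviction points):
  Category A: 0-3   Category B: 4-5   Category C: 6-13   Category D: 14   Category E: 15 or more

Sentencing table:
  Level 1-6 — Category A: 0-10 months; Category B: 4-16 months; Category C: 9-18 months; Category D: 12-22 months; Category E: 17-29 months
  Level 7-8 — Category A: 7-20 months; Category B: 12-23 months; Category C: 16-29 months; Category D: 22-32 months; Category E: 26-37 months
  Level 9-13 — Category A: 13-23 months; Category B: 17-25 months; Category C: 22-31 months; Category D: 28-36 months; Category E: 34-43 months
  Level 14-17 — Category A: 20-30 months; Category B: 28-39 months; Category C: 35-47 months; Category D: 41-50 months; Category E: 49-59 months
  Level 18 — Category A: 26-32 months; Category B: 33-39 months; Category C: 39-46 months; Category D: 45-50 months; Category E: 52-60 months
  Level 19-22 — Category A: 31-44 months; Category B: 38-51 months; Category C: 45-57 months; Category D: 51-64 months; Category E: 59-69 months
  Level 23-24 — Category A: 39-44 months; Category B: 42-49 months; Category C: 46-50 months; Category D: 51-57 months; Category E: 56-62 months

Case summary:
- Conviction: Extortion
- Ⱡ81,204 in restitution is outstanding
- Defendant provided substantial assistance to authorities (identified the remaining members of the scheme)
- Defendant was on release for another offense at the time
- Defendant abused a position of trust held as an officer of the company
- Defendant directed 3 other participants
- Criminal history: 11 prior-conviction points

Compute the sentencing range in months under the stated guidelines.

22-31 months

Base offense level for extortion: 7.
R2 applies: 7 + 2 = 9.
R3 applies: 9 + 1 = 10.
R4 applies (level before this adjustment is 10 < 18, so +2): 10 + 2 = 12.
R5 applies: 12 − 3 = 9.
R6 applies (level before this adjustment is 9 < 13, so +1): 9 + 1 = 10.
Final offense level: 10.
Criminal history: 11 prior points → Category C (6-13).
Level 10 falls in the 9-13 band.
Grid: Level 9-13 × Category C = 22-31 months.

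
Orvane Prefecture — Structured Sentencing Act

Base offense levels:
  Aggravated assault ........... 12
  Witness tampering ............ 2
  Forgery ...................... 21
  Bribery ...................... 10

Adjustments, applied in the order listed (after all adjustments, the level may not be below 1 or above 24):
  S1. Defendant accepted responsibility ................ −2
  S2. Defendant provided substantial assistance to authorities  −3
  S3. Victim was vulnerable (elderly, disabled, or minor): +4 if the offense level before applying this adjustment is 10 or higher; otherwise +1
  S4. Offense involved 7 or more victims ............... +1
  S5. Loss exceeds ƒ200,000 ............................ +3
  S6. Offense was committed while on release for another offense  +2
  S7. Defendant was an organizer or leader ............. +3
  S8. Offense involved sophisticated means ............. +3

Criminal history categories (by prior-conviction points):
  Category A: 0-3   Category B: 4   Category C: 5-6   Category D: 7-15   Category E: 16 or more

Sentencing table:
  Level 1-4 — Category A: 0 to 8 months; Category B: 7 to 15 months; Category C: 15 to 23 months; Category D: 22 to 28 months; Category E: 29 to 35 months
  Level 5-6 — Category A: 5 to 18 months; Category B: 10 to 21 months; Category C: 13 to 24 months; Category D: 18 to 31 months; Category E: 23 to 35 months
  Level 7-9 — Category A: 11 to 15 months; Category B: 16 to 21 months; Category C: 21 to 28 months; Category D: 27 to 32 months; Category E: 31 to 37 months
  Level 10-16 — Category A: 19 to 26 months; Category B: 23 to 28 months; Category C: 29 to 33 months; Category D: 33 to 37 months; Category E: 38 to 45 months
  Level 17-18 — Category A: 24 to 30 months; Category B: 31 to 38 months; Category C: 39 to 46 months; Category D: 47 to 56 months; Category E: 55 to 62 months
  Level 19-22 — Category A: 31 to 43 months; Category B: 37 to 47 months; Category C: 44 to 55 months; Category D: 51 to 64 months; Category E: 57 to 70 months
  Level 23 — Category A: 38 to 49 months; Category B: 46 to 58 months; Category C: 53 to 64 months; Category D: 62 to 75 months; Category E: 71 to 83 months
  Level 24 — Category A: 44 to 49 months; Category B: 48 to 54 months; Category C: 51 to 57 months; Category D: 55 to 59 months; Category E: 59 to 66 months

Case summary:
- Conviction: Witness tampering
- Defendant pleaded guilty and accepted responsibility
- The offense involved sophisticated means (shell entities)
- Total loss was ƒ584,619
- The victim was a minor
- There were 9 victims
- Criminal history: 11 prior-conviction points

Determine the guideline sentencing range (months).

27-32 months

Base offense level for witness tampering: 2.
S1 applies: 2 − 2 = 0.
S2 does not apply.
S3 applies (level before this adjustment is 0 < 10, so +1): 0 + 1 = 1.
S4 applies: 1 + 1 = 2.
S5 applies: 2 + 3 = 5.
S7 does not apply.
S8 applies: 5 + 3 = 8.
Final offense level: 8.
Criminal history: 11 prior points → Category D (7-15).
Level 8 falls in the 7-9 band.
Grid: Level 7-9 × Category D = 27-32 months.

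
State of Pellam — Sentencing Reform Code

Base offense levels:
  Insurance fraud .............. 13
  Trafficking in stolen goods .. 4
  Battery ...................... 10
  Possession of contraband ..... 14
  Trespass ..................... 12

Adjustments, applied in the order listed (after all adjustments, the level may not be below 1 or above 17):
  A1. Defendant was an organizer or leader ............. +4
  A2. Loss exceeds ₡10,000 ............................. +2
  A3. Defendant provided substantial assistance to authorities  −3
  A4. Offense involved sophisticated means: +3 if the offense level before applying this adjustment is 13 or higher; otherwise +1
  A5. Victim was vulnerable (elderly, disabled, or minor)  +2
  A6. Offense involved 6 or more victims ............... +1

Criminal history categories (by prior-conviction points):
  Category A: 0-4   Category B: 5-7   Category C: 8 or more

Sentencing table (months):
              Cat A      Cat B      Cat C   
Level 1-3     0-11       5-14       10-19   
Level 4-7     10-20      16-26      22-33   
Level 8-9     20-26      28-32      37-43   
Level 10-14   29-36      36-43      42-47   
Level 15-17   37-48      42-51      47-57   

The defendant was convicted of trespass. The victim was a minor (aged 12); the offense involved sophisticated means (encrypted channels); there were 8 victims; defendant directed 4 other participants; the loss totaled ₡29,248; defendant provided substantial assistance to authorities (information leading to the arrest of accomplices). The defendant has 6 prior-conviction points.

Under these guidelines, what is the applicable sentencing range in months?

42-51 months

Base offense level for trespass: 12.
A1 applies: 12 + 4 = 16.
A2 applies: 16 + 2 = 18.
A3 applies: 18 − 3 = 15.
A4 applies (level before this adjustment is 15 ≥ 13, so +3): 15 + 3 = 18.
A5 applies: 18 + 2 = 20.
A6 applies: 20 + 1 = 21.
Level 21 exceeds the maximum of 17; capped at 17.
Final offense level: 17.
Criminal history: 6 prior points → Category B (5-7).
Level 17 falls in the 15-17 band.
Grid: Level 15-17 × Category B = 42-51 months.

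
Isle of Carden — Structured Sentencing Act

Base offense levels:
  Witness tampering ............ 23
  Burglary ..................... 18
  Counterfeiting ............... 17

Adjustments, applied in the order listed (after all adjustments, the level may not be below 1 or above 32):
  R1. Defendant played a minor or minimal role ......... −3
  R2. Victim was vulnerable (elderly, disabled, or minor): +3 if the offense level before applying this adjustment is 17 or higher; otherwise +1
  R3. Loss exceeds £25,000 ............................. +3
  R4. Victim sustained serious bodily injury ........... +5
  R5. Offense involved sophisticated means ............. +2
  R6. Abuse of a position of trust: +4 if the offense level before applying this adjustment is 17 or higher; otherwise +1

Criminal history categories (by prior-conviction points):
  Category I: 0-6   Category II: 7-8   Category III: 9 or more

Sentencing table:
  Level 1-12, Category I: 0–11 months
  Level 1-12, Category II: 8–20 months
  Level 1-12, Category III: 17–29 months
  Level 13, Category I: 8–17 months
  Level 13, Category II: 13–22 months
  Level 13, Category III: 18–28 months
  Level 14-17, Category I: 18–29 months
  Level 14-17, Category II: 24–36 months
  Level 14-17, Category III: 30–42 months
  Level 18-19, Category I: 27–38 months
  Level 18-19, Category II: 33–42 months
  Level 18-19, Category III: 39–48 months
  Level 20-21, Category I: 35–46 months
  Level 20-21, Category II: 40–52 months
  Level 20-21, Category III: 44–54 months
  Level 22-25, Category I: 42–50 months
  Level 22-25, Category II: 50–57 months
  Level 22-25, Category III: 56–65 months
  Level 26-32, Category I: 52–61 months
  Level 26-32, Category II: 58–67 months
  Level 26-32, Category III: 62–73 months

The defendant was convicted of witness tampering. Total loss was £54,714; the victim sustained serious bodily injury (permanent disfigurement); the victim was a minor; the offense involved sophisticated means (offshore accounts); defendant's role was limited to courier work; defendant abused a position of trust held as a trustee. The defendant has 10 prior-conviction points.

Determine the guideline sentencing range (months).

Base offense level for witness tampering: 23.
R1 applies: 23 − 3 = 20.
R2 applies (level before this adjustment is 20 ≥ 17, so +3): 20 + 3 = 23.
R3 applies: 23 + 3 = 26.
R4 applies: 26 + 5 = 31.
R5 applies: 31 + 2 = 33.
R6 applies (level before this adjustment is 33 ≥ 17, so +4): 33 + 4 = 37.
Level 37 exceeds the maximum of 32; capped at 32.
Final offense level: 32.
Criminal history: 10 prior points → Category III (9+).
Level 32 falls in the 26-32 band.
Grid: Level 26-32 × Category III = 62-73 months.

62-73 months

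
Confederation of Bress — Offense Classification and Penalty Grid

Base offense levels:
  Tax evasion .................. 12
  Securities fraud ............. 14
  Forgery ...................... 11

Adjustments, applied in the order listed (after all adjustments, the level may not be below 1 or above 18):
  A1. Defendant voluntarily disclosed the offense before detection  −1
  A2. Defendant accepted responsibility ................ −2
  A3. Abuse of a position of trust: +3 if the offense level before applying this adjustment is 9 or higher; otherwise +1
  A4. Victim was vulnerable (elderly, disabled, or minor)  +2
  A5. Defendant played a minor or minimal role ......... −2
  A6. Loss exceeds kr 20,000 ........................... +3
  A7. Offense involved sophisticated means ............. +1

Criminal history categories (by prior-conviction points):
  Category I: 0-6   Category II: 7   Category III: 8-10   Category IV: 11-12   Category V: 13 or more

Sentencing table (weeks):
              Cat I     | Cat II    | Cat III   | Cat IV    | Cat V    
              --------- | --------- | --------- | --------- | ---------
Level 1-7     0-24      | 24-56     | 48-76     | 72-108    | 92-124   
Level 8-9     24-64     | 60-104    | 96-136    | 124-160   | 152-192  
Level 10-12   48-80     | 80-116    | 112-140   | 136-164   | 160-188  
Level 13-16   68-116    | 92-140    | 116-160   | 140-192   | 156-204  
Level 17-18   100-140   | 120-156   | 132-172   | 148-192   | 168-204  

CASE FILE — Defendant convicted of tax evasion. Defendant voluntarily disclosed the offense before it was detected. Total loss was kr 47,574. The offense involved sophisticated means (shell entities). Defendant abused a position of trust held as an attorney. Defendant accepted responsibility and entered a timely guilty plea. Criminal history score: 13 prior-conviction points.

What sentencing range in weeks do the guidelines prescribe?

156-204 weeks

Base offense level for tax evasion: 12.
A1 applies: 12 − 1 = 11.
A2 applies: 11 − 2 = 9.
A3 applies (level before this adjustment is 9 ≥ 9, so +3): 9 + 3 = 12.
A4 does not apply.
A5 does not apply.
A6 applies: 12 + 3 = 15.
A7 applies: 15 + 1 = 16.
Final offense level: 16.
Criminal history: 13 prior points → Category V (13+).
Level 16 falls in the 13-16 band.
Grid: Level 13-16 × Category V = 156-204 weeks.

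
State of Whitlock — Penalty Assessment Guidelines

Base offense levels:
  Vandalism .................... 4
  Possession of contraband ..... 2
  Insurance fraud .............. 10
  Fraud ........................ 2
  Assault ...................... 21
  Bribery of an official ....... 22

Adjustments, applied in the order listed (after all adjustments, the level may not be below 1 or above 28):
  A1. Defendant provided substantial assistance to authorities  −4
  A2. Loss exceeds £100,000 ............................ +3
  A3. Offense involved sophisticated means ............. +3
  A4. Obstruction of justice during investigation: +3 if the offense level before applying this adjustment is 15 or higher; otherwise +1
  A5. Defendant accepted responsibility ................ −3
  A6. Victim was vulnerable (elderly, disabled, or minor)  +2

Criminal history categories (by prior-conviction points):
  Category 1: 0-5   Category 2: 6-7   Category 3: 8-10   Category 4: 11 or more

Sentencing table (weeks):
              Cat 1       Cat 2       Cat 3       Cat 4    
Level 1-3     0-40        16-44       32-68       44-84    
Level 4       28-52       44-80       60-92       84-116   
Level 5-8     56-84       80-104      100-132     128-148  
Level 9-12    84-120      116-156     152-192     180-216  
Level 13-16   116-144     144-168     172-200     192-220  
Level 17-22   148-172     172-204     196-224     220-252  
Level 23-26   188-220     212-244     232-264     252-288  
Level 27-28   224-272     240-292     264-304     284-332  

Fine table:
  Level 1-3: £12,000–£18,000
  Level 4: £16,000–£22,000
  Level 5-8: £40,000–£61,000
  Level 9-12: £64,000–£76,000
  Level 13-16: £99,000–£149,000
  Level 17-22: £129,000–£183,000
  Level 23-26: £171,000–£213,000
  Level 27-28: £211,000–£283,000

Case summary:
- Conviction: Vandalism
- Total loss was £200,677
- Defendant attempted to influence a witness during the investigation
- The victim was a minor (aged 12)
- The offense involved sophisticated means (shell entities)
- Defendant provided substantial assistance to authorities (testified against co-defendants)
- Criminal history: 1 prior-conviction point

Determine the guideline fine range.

£64,000–£76,000

Base offense level for vandalism: 4.
A1 applies: 4 − 4 = 0.
A2 applies: 0 + 3 = 3.
A3 applies: 3 + 3 = 6.
A4 applies (level before this adjustment is 6 < 15, so +1): 6 + 1 = 7.
A6 applies: 7 + 2 = 9.
Final offense level: 9.
Level 9 falls in the 9-12 band.
Fine table: Level 9-12 → £64,000–£76,000.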